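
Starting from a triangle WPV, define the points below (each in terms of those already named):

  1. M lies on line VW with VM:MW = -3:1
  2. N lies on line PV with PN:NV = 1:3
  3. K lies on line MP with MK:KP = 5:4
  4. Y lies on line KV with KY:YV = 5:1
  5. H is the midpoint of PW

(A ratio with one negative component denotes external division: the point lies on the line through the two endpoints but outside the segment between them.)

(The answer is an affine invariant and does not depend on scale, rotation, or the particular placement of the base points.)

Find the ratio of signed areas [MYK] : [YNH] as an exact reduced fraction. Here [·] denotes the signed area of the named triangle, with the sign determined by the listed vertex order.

[MYK]:[YNH] = 30/13

Set W = (0, 0), P = (1, 0), V = (0, 1); any affine frame gives the same invariant.
1. M lies on line VW with VM:MW = -3:1 ⇒ M = (0, -1/2)
2. N lies on line PV with PN:NV = 1:3 ⇒ N = (3/4, 1/4)
3. K lies on line MP with MK:KP = 5:4 ⇒ K = (5/9, -2/9)
4. Y lies on line KV with KY:YV = 5:1 ⇒ Y = (5/54, 43/54)
5. H is the midpoint of PW ⇒ H = (1/2, 0)
2·[MYK] = -25/36, 2·[YNH] = -65/216
[MYK]:[YNH] = -25/36:-65/216 = 30/13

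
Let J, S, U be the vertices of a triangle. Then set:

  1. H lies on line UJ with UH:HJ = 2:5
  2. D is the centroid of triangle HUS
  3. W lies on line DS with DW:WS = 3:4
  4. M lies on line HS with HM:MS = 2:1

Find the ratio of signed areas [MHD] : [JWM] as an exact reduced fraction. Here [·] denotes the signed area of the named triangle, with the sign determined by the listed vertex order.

[MHD]:[JWM] = 28/31

Set J = (0, 0), S = (1, 0), U = (0, 1); any affine frame gives the same invariant.
1. H lies on line UJ with UH:HJ = 2:5 ⇒ H = (0, 5/7)
2. D is the centroid of triangle HUS ⇒ D = (1/3, 4/7)
3. W lies on line DS with DW:WS = 3:4 ⇒ W = (13/21, 16/49)
4. M lies on line HS with HM:MS = 2:1 ⇒ M = (2/3, 5/21)
2·[MHD] = -4/63, 2·[JWM] = -31/441
[MHD]:[JWM] = -4/63:-31/441 = 28/31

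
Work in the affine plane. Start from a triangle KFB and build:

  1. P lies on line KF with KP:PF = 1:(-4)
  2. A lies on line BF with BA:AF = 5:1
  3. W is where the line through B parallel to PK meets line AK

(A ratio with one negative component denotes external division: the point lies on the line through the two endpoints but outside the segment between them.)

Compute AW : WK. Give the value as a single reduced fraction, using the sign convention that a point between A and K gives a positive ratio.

AW:WK = -5/6

Assign K = (0, 0), F = (1, 0), B = (0, 1) — the answer is frame-independent, so this choice is without loss of generality.
1. P lies on line KF with KP:PF = 1:(-4) ⇒ P = (-1/3, 0)
2. A lies on line BF with BA:AF = 5:1 ⇒ A = (5/6, 1/6)
3. W is where the line through B parallel to PK meets line AK ⇒ W = (5, 1)
W = A + t·(K−A) with t = -5, so AW:WK = t:(1−t) = -5:6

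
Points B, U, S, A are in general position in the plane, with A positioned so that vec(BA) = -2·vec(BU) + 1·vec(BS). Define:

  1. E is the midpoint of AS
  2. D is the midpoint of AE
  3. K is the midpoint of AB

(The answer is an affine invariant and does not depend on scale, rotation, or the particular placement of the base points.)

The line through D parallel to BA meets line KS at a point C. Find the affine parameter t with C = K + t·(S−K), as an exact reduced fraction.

Assign B = (0, 0), U = (1, 0), S = (0, 1), A = (-2, 1) — the answer is frame-independent, so this choice is without loss of generality.
1. E is the midpoint of AS ⇒ E = (-1, 1)
2. D is the midpoint of AE ⇒ D = (-3/2, 1)
3. K is the midpoint of AB ⇒ K = (-1, 1/2)
through D parallel to BA: direction (-2, 1); meets KS at C = (-3/4, 5/8)
C = K + t·(S−K) with t = 1/4

t = 1/4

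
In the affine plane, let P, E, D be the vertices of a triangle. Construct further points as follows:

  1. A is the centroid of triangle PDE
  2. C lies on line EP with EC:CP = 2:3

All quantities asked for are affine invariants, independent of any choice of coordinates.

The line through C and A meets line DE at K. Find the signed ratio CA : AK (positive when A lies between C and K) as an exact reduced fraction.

Work in coordinates with P = (0, 0), E = (1, 0), D = (0, 1).
1. A is the centroid of triangle PDE ⇒ A = (1/3, 1/3)
2. C lies on line EP with EC:CP = 2:3 ⇒ C = (3/5, 0)
line CA meets DE at K = (-1, 2)
A = C + t·(K−C) with t = 1/6, so CA:AK = 1/6:5/6

CA:AK = 1/5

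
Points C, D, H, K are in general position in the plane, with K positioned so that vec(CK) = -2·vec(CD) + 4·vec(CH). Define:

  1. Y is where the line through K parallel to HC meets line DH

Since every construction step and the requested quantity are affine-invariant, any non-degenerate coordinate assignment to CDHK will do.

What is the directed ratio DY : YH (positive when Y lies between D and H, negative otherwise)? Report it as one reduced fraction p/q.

DY:YH = -3/2

Work in coordinates with C = (0, 0), D = (1, 0), H = (0, 1), K = (-2, 4).
1. Y is where the line through K parallel to HC meets line DH ⇒ Y = (-2, 3)
Y = D + t·(H−D) with t = 3, so DY:YH = t:(1−t) = 3:-2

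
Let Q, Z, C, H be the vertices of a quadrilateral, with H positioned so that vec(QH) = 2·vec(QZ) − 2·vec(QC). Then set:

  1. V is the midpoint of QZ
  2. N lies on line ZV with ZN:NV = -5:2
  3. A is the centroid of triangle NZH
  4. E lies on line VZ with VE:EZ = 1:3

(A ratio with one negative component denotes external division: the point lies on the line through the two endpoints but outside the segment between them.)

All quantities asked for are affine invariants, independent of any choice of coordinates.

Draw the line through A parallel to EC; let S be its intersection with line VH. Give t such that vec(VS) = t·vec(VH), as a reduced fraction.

t = 5/9

Set Q = (0, 0), Z = (1, 0), C = (0, 1), H = (2, -2); any affine frame gives the same invariant.
1. V is the midpoint of QZ ⇒ V = (1/2, 0)
2. N lies on line ZV with ZN:NV = -5:2 ⇒ N = (1/6, 0)
3. A is the centroid of triangle NZH ⇒ A = (19/18, -2/3)
4. E lies on line VZ with VE:EZ = 1:3 ⇒ E = (5/8, 0)
through A parallel to EC: direction (-5/8, 1); meets VH at S = (4/3, -10/9)
S = V + t·(H−V) with t = 5/9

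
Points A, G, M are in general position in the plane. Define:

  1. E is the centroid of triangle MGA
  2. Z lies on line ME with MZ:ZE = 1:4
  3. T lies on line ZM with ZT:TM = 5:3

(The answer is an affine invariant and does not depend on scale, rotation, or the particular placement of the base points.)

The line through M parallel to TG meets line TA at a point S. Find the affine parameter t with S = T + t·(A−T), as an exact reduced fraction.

Set A = (0, 0), G = (1, 0), M = (0, 1); any affine frame gives the same invariant.
1. E is the centroid of triangle MGA ⇒ E = (1/3, 1/3)
2. Z lies on line ME with MZ:ZE = 1:4 ⇒ Z = (1/15, 13/15)
3. T lies on line ZM with ZT:TM = 5:3 ⇒ T = (1/40, 19/20)
through M parallel to TG: direction (39/40, -19/20); meets TA at S = (39/1520, 39/40)
S = T + t·(A−T) with t = -1/38

t = -1/38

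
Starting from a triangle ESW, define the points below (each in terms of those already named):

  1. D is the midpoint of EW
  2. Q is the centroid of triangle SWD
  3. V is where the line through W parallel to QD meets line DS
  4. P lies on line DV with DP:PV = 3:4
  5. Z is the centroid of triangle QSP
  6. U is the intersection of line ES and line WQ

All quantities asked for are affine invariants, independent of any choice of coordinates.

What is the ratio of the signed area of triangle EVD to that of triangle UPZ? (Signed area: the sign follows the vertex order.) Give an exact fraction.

[EVD]:[UPZ] = 63/23

Work in coordinates with E = (0, 0), S = (1, 0), W = (0, 1).
1. D is the midpoint of EW ⇒ D = (0, 1/2)
2. Q is the centroid of triangle SWD ⇒ Q = (1/3, 1/2)
3. V is where the line through W parallel to QD meets line DS ⇒ V = (-1, 1)
4. P lies on line DV with DP:PV = 3:4 ⇒ P = (-3/7, 5/7)
5. Z is the centroid of triangle QSP ⇒ Z = (19/63, 17/42)
6. U is the intersection of line ES and line WQ ⇒ U = (2/3, 0)
2·[EVD] = -1/2, 2·[UPZ] = -23/126
[EVD]:[UPZ] = -1/2:-23/126 = 63/23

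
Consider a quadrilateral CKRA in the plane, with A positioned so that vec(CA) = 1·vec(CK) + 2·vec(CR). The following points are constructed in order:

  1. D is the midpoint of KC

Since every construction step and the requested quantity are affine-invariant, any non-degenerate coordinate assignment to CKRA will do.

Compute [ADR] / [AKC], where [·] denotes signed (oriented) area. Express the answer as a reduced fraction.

[ADR]:[AKC] = 3/4

Choose coordinates C = (0, 0), K = (1, 0), R = (0, 1), A = (1, 2).
1. D is the midpoint of KC ⇒ D = (1/2, 0)
2·[ADR] = -3/2, 2·[AKC] = -2
[ADR]:[AKC] = -3/2:-2 = 3/4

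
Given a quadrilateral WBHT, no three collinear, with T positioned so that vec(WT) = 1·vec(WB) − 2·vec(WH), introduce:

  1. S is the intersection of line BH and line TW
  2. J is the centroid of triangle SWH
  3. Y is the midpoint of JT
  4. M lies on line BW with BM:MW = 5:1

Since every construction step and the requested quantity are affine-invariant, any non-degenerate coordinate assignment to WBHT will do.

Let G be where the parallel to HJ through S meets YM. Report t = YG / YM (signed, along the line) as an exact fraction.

Work in coordinates with W = (0, 0), B = (1, 0), H = (0, 1), T = (1, -2).
1. S is the intersection of line BH and line TW ⇒ S = (-1, 2)
2. J is the centroid of triangle SWH ⇒ J = (-1/3, 1)
3. Y is the midpoint of JT ⇒ Y = (1/3, -1/2)
4. M lies on line BW with BM:MW = 5:1 ⇒ M = (1/6, 0)
through S parallel to HJ: direction (-1/3, 0); meets YM at G = (-1/2, 2)
G = Y + t·(M−Y) with t = 5

t = 5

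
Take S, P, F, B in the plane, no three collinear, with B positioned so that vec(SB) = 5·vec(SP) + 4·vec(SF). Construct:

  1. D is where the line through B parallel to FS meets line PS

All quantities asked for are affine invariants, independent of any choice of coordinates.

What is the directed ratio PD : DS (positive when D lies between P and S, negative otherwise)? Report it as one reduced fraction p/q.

PD:DS = -4/5

Work in coordinates with S = (0, 0), P = (1, 0), F = (0, 1), B = (5, 4).
1. D is where the line through B parallel to FS meets line PS ⇒ D = (5, 0)
D = P + t·(S−P) with t = -4, so PD:DS = t:(1−t) = -4:5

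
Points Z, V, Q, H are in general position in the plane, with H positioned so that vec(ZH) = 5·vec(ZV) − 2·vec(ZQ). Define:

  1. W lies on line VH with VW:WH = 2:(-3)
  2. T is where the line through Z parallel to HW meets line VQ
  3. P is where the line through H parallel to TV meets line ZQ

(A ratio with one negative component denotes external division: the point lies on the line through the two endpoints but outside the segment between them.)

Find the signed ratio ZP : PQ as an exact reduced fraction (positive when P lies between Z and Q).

Assign Z = (0, 0), V = (1, 0), Q = (0, 1), H = (5, -2) — the answer is frame-independent, so this choice is without loss of generality.
1. W lies on line VH with VW:WH = 2:(-3) ⇒ W = (-7, 4)
2. T is where the line through Z parallel to HW meets line VQ ⇒ T = (2, -1)
3. P is where the line through H parallel to TV meets line ZQ ⇒ P = (0, 3)
P = Z + t·(Q−Z) with t = 3, so ZP:PQ = t:(1−t) = 3:-2

ZP:PQ = -3/2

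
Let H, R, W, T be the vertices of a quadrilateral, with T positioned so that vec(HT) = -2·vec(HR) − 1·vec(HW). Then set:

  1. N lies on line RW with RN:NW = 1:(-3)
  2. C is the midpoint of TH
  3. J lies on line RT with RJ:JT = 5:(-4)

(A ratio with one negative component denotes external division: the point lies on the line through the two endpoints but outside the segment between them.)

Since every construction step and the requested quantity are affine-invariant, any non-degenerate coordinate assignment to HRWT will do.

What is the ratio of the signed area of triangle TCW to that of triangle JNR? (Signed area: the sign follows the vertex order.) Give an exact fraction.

[TCW]:[JNR] = 1/10

Choose coordinates H = (0, 0), R = (1, 0), W = (0, 1), T = (-2, -1).
1. N lies on line RW with RN:NW = 1:(-3) ⇒ N = (3/2, -1/2)
2. C is the midpoint of TH ⇒ C = (-1, -1/2)
3. J lies on line RT with RJ:JT = 5:(-4) ⇒ J = (-14, -5)
2·[TCW] = 1, 2·[JNR] = 10
[TCW]:[JNR] = 1:10 = 1/10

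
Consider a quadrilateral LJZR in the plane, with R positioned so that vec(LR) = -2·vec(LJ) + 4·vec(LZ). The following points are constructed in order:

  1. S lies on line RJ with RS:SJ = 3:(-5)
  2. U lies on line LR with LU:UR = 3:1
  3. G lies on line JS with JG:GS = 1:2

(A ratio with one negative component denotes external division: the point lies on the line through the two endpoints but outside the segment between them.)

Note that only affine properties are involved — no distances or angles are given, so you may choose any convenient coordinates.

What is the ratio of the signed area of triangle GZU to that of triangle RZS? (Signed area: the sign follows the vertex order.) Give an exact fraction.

Choose coordinates L = (0, 0), J = (1, 0), Z = (0, 1), R = (-2, 4).
1. S lies on line RJ with RS:SJ = 3:(-5) ⇒ S = (-13/2, 10)
2. U lies on line LR with LU:UR = 3:1 ⇒ U = (-3/2, 3)
3. G lies on line JS with JG:GS = 1:2 ⇒ G = (-3/2, 10/3)
2·[GZU] = -1/2, 2·[RZS] = -3/2
[GZU]:[RZS] = -1/2:-3/2 = 1/3

[GZU]:[RZS] = 1/3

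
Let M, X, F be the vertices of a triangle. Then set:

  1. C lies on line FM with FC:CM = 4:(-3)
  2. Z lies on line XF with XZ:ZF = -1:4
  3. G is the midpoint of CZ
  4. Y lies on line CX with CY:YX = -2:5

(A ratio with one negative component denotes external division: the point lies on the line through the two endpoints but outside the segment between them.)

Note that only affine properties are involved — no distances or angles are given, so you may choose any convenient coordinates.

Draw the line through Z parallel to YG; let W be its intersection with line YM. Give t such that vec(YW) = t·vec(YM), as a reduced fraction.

Set M = (0, 0), X = (1, 0), F = (0, 1); any affine frame gives the same invariant.
1. C lies on line FM with FC:CM = 4:(-3) ⇒ C = (0, -3)
2. Z lies on line XF with XZ:ZF = -1:4 ⇒ Z = (4/3, -1/3)
3. G is the midpoint of CZ ⇒ G = (2/3, -5/3)
4. Y lies on line CX with CY:YX = -2:5 ⇒ Y = (-2/3, -5)
through Z parallel to YG: direction (4/3, 10/3); meets YM at W = (-11/15, -11/2)
W = Y + t·(M−Y) with t = -1/10

t = -1/10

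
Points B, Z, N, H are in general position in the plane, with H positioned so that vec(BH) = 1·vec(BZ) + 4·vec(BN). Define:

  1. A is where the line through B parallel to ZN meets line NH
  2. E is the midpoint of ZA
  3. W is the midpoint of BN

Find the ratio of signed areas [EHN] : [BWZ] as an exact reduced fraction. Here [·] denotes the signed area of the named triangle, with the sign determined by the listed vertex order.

[EHN]:[BWZ] = -4

Assign B = (0, 0), Z = (1, 0), N = (0, 1), H = (1, 4) — the answer is frame-independent, so this choice is without loss of generality.
1. A is where the line through B parallel to ZN meets line NH ⇒ A = (-1/4, 1/4)
2. E is the midpoint of ZA ⇒ E = (3/8, 1/8)
3. W is the midpoint of BN ⇒ W = (0, 1/2)
2·[EHN] = 2, 2·[BWZ] = -1/2
[EHN]:[BWZ] = 2:-1/2 = -4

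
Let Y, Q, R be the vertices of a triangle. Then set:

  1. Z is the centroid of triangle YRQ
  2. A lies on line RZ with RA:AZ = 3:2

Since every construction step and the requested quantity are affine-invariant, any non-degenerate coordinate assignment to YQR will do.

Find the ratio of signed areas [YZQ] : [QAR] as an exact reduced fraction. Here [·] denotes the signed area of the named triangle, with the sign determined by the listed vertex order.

[YZQ]:[QAR] = 5/3

Assign Y = (0, 0), Q = (1, 0), R = (0, 1) — the answer is frame-independent, so this choice is without loss of generality.
1. Z is the centroid of triangle YRQ ⇒ Z = (1/3, 1/3)
2. A lies on line RZ with RA:AZ = 3:2 ⇒ A = (1/5, 3/5)
2·[YZQ] = -1/3, 2·[QAR] = -1/5
[YZQ]:[QAR] = -1/3:-1/5 = 5/3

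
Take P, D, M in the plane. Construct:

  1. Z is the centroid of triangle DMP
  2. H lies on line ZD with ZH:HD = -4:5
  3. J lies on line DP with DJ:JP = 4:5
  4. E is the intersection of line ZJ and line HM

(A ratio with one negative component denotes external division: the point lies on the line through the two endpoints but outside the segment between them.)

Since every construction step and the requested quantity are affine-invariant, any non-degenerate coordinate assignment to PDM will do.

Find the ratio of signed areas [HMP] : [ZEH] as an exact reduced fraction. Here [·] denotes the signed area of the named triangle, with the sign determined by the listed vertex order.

Work in coordinates with P = (0, 0), D = (1, 0), M = (0, 1).
1. Z is the centroid of triangle DMP ⇒ Z = (1/3, 1/3)
2. H lies on line ZD with ZH:HD = -4:5 ⇒ H = (-7/3, 5/3)
3. J lies on line DP with DJ:JP = 4:5 ⇒ J = (5/9, 0)
4. E is the intersection of line ZJ and line HM ⇒ E = (-7/51, 53/51)
2·[HMP] = -7/3, 2·[ZEH] = 64/51
[HMP]:[ZEH] = -7/3:64/51 = -119/64

[HMP]:[ZEH] = -119/64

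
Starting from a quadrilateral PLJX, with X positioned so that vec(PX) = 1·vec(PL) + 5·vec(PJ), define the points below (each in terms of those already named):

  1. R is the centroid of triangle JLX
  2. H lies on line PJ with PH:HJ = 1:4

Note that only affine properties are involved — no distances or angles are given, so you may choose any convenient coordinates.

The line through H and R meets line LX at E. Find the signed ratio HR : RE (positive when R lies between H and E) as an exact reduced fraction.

Assign P = (0, 0), L = (1, 0), J = (0, 1), X = (1, 5) — the answer is frame-independent, so this choice is without loss of generality.
1. R is the centroid of triangle JLX ⇒ R = (2/3, 2)
2. H lies on line PJ with PH:HJ = 1:4 ⇒ H = (0, 1/5)
line HR meets LX at E = (1, 29/10)
R = H + t·(E−H) with t = 2/3, so HR:RE = 2/3:1/3

HR:RE = 2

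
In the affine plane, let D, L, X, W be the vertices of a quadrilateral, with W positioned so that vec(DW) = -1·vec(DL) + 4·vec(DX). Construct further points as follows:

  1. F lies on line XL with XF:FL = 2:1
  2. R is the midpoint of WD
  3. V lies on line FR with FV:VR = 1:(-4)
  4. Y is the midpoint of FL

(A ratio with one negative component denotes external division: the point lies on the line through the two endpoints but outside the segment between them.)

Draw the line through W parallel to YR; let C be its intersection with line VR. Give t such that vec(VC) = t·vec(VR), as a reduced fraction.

t = 67/4

Set D = (0, 0), L = (1, 0), X = (0, 1), W = (-1, 4); any affine frame gives the same invariant.
1. F lies on line XL with XF:FL = 2:1 ⇒ F = (2/3, 1/3)
2. R is the midpoint of WD ⇒ R = (-1/2, 2)
3. V lies on line FR with FV:VR = 1:(-4) ⇒ V = (19/18, -2/9)
4. Y is the midpoint of FL ⇒ Y = (5/6, 1/6)
through W parallel to YR: direction (-4/3, 11/6); meets VR at C = (-25, 37)
C = V + t·(R−V) with t = 67/4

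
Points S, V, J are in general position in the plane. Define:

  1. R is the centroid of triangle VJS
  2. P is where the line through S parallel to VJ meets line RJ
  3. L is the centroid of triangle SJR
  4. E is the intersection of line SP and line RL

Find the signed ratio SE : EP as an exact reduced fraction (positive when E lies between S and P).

Assign S = (0, 0), V = (1, 0), J = (0, 1) — the answer is frame-independent, so this choice is without loss of generality.
1. R is the centroid of triangle VJS ⇒ R = (1/3, 1/3)
2. P is where the line through S parallel to VJ meets line RJ ⇒ P = (1, -1)
3. L is the centroid of triangle SJR ⇒ L = (1/9, 4/9)
4. E is the intersection of line SP and line RL ⇒ E = (-1, 1)
E = S + t·(P−S) with t = -1, so SE:EP = t:(1−t) = -1:2

SE:EP = -1/2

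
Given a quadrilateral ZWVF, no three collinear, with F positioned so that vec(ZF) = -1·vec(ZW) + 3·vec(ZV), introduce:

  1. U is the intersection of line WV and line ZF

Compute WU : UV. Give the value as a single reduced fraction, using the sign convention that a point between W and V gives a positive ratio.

Set Z = (0, 0), W = (1, 0), V = (0, 1), F = (-1, 3); any affine frame gives the same invariant.
1. U is the intersection of line WV and line ZF ⇒ U = (-1/2, 3/2)
U = W + t·(V−W) with t = 3/2, so WU:UV = t:(1−t) = 3/2:-1/2

WU:UV = -3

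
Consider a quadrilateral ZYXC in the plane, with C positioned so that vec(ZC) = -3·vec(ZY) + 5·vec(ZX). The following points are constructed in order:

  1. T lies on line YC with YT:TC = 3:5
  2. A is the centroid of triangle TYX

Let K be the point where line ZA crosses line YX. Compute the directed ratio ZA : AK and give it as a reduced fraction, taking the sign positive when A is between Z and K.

Assign Z = (0, 0), Y = (1, 0), X = (0, 1), C = (-3, 5) — the answer is frame-independent, so this choice is without loss of generality.
1. T lies on line YC with YT:TC = 3:5 ⇒ T = (-1/2, 15/8)
2. A is the centroid of triangle TYX ⇒ A = (1/6, 23/24)
line ZA meets YX at K = (4/27, 23/27)
A = Z + t·(K−Z) with t = 9/8, so ZA:AK = 9/8:-1/8

ZA:AK = -9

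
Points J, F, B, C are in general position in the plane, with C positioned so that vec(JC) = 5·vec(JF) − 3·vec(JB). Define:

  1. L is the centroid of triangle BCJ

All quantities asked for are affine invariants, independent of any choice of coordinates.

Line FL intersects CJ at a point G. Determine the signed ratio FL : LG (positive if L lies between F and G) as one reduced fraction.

FL:LG = 4/5

Set J = (0, 0), F = (1, 0), B = (0, 1), C = (5, -3); any affine frame gives the same invariant.
1. L is the centroid of triangle BCJ ⇒ L = (5/3, -2/3)
line FL meets CJ at G = (5/2, -3/2)
L = F + t·(G−F) with t = 4/9, so FL:LG = 4/9:5/9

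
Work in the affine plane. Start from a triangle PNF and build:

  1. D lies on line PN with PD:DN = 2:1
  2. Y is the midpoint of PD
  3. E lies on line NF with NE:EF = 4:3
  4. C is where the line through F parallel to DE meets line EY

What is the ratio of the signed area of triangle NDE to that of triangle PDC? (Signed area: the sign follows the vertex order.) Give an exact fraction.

Set P = (0, 0), N = (1, 0), F = (0, 1); any affine frame gives the same invariant.
1. D lies on line PN with PD:DN = 2:1 ⇒ D = (2/3, 0)
2. Y is the midpoint of PD ⇒ Y = (1/3, 0)
3. E lies on line NF with NE:EF = 4:3 ⇒ E = (3/7, 4/7)
4. C is where the line through F parallel to DE meets line EY ⇒ C = (5/14, 1/7)
2·[NDE] = -4/21, 2·[PDC] = 2/21
[NDE]:[PDC] = -4/21:2/21 = -2

[NDE]:[PDC] = -2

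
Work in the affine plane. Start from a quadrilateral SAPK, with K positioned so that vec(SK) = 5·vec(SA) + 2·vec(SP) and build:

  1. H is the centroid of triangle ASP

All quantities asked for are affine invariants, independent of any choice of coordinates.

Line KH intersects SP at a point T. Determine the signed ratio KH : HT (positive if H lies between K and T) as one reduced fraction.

KH:HT = 14

Assign S = (0, 0), A = (1, 0), P = (0, 1), K = (5, 2) — the answer is frame-independent, so this choice is without loss of generality.
1. H is the centroid of triangle ASP ⇒ H = (1/3, 1/3)
line KH meets SP at T = (0, 3/14)
H = K + t·(T−K) with t = 14/15, so KH:HT = 14/15:1/15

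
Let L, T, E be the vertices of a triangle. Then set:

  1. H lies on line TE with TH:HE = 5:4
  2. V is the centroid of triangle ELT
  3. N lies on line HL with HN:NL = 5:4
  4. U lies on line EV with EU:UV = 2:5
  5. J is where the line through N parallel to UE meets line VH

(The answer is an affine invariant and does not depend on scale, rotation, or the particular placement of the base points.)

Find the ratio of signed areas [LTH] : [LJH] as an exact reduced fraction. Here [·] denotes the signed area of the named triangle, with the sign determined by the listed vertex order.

Work in coordinates with L = (0, 0), T = (1, 0), E = (0, 1).
1. H lies on line TE with TH:HE = 5:4 ⇒ H = (4/9, 5/9)
2. V is the centroid of triangle ELT ⇒ V = (1/3, 1/3)
3. N lies on line HL with HN:NL = 5:4 ⇒ N = (16/81, 20/81)
4. U lies on line EV with EU:UV = 2:5 ⇒ U = (2/21, 17/21)
5. J is where the line through N parallel to UE meets line VH ⇒ J = (79/324, 25/162)
2·[LTH] = 5/9, 2·[LJH] = 65/972
[LTH]:[LJH] = 5/9:65/972 = 108/13

[LTH]:[LJH] = 108/13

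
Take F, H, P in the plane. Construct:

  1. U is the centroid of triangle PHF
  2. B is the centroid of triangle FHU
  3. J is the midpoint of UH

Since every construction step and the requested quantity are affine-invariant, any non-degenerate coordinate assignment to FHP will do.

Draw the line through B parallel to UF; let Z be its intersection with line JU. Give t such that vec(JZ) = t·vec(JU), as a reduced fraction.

Choose coordinates F = (0, 0), H = (1, 0), P = (0, 1).
1. U is the centroid of triangle PHF ⇒ U = (1/3, 1/3)
2. B is the centroid of triangle FHU ⇒ B = (4/9, 1/9)
3. J is the midpoint of UH ⇒ J = (2/3, 1/6)
through B parallel to UF: direction (-1/3, -1/3); meets JU at Z = (5/9, 2/9)
Z = J + t·(U−J) with t = 1/3

t = 1/3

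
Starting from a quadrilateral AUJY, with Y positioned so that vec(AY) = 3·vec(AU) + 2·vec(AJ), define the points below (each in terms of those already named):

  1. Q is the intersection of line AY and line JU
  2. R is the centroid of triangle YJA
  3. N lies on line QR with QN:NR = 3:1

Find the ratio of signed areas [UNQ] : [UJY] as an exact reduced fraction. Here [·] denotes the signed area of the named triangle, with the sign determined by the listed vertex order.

Set A = (0, 0), U = (1, 0), J = (0, 1), Y = (3, 2); any affine frame gives the same invariant.
1. Q is the intersection of line AY and line JU ⇒ Q = (3/5, 2/5)
2. R is the centroid of triangle YJA ⇒ R = (1, 1)
3. N lies on line QR with QN:NR = 3:1 ⇒ N = (9/10, 17/20)
2·[UNQ] = 3/10, 2·[UJY] = -4
[UNQ]:[UJY] = 3/10:-4 = -3/40

[UNQ]:[UJY] = -3/40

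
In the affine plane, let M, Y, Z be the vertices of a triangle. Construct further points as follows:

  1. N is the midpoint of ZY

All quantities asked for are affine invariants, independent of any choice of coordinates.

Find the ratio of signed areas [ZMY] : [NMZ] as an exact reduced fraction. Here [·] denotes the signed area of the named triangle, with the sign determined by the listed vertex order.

[ZMY]:[NMZ] = -2

Work in coordinates with M = (0, 0), Y = (1, 0), Z = (0, 1).
1. N is the midpoint of ZY ⇒ N = (1/2, 1/2)
2·[ZMY] = 1, 2·[NMZ] = -1/2
[ZMY]:[NMZ] = 1:-1/2 = -2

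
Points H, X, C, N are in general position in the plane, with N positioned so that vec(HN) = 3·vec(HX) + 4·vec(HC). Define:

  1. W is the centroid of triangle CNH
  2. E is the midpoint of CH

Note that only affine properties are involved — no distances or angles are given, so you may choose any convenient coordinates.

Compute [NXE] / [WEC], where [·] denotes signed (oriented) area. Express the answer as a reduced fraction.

[NXE]:[WEC] = 10

Set H = (0, 0), X = (1, 0), C = (0, 1), N = (3, 4); any affine frame gives the same invariant.
1. W is the centroid of triangle CNH ⇒ W = (1, 5/3)
2. E is the midpoint of CH ⇒ E = (0, 1/2)
2·[NXE] = -5, 2·[WEC] = -1/2
[NXE]:[WEC] = -5:-1/2 = 10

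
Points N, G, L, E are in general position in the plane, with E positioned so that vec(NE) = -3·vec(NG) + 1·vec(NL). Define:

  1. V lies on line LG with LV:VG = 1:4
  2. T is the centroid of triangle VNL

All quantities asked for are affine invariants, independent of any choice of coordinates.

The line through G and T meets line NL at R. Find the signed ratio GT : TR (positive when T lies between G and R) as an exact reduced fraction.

GT:TR = 14

Work in coordinates with N = (0, 0), G = (1, 0), L = (0, 1), E = (-3, 1).
1. V lies on line LG with LV:VG = 1:4 ⇒ V = (1/5, 4/5)
2. T is the centroid of triangle VNL ⇒ T = (1/15, 3/5)
line GT meets NL at R = (0, 9/14)
T = G + t·(R−G) with t = 14/15, so GT:TR = 14/15:1/15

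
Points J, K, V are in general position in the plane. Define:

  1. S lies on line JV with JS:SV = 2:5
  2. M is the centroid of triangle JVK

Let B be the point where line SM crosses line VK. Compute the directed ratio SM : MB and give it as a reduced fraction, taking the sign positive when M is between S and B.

Assign J = (0, 0), K = (1, 0), V = (0, 1) — the answer is frame-independent, so this choice is without loss of generality.
1. S lies on line JV with JS:SV = 2:5 ⇒ S = (0, 2/7)
2. M is the centroid of triangle JVK ⇒ M = (1/3, 1/3)
line SM meets VK at B = (5/8, 3/8)
M = S + t·(B−S) with t = 8/15, so SM:MB = 8/15:7/15

SM:MB = 8/7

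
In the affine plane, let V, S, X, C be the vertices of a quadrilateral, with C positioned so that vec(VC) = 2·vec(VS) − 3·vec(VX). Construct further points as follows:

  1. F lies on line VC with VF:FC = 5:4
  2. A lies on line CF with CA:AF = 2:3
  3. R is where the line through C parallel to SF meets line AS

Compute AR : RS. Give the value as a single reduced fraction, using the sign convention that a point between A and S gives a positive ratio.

Set V = (0, 0), S = (1, 0), X = (0, 1), C = (2, -3); any affine frame gives the same invariant.
1. F lies on line VC with VF:FC = 5:4 ⇒ F = (10/9, -5/3)
2. A lies on line CF with CA:AF = 2:3 ⇒ A = (74/45, -37/15)
3. R is where the line through C parallel to SF meets line AS ⇒ R = (56/27, -37/9)
R = A + t·(S−A) with t = -2/3, so AR:RS = t:(1−t) = -2/3:5/3

AR:RS = -2/5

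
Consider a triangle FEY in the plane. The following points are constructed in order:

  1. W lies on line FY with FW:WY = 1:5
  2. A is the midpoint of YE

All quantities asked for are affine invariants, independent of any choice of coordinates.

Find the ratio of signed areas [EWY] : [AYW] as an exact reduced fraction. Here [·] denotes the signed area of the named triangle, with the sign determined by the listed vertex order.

Choose coordinates F = (0, 0), E = (1, 0), Y = (0, 1).
1. W lies on line FY with FW:WY = 1:5 ⇒ W = (0, 1/6)
2. A is the midpoint of YE ⇒ A = (1/2, 1/2)
2·[EWY] = -5/6, 2·[AYW] = 5/12
[EWY]:[AYW] = -5/6:5/12 = -2

[EWY]:[AYW] = -2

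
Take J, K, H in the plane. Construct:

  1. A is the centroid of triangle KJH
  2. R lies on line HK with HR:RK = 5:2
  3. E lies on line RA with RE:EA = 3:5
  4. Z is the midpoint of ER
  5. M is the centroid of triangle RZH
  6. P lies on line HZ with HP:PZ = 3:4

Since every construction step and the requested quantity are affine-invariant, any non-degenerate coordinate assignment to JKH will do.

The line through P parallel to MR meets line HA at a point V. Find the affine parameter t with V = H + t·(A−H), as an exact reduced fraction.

t = 18/133

Choose coordinates J = (0, 0), K = (1, 0), H = (0, 1).
1. A is the centroid of triangle KJH ⇒ A = (1/3, 1/3)
2. R lies on line HK with HR:RK = 5:2 ⇒ R = (5/7, 2/7)
3. E lies on line RA with RE:EA = 3:5 ⇒ E = (4/7, 17/56)
4. Z is the midpoint of ER ⇒ Z = (9/14, 33/112)
5. M is the centroid of triangle RZH ⇒ M = (19/42, 59/112)
6. P lies on line HZ with HP:PZ = 3:4 ⇒ P = (27/98, 547/784)
through P parallel to MR: direction (11/42, -27/112); meets HA at V = (6/133, 121/133)
V = H + t·(A−H) with t = 18/133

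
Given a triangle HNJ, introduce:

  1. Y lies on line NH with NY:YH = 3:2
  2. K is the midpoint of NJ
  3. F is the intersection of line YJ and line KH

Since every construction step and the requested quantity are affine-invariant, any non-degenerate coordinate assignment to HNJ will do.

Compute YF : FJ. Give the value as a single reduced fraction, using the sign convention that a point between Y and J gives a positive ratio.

Choose coordinates H = (0, 0), N = (1, 0), J = (0, 1).
1. Y lies on line NH with NY:YH = 3:2 ⇒ Y = (2/5, 0)
2. K is the midpoint of NJ ⇒ K = (1/2, 1/2)
3. F is the intersection of line YJ and line KH ⇒ F = (2/7, 2/7)
F = Y + t·(J−Y) with t = 2/7, so YF:FJ = t:(1−t) = 2/7:5/7

YF:FJ = 2/5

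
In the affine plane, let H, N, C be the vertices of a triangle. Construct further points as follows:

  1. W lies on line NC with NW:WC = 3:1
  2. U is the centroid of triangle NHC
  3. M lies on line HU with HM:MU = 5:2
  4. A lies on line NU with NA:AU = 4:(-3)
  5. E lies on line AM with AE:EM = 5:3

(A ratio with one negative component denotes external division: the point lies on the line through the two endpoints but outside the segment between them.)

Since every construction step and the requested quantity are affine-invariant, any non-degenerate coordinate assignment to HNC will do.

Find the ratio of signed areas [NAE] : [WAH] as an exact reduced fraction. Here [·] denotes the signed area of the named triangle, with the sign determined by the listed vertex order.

[NAE]:[WAH] = 20/133

Choose coordinates H = (0, 0), N = (1, 0), C = (0, 1).
1. W lies on line NC with NW:WC = 3:1 ⇒ W = (1/4, 3/4)
2. U is the centroid of triangle NHC ⇒ U = (1/3, 1/3)
3. M lies on line HU with HM:MU = 5:2 ⇒ M = (5/21, 5/21)
4. A lies on line NU with NA:AU = 4:(-3) ⇒ A = (-5/3, 4/3)
5. E lies on line AM with AE:EM = 5:3 ⇒ E = (-10/21, 109/168)
2·[NAE] = 5/21, 2·[WAH] = 19/12
[NAE]:[WAH] = 5/21:19/12 = 20/133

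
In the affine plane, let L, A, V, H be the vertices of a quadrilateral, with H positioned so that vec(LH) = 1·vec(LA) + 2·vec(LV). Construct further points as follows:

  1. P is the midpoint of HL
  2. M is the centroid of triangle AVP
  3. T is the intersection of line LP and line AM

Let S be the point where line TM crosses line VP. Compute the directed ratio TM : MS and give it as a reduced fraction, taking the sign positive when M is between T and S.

Work in coordinates with L = (0, 0), A = (1, 0), V = (0, 1), H = (1, 2).
1. P is the midpoint of HL ⇒ P = (1/2, 1)
2. M is the centroid of triangle AVP ⇒ M = (1/2, 2/3)
3. T is the intersection of line LP and line AM ⇒ T = (2/5, 4/5)
line TM meets VP at S = (1/4, 1)
M = T + t·(S−T) with t = -2/3, so TM:MS = -2/3:5/3

TM:MS = -2/5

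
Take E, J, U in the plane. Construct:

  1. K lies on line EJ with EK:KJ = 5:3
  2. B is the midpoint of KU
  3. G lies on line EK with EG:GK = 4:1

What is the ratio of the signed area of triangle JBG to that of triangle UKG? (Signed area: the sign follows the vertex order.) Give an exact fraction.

[JBG]:[UKG] = -2

Choose coordinates E = (0, 0), J = (1, 0), U = (0, 1).
1. K lies on line EJ with EK:KJ = 5:3 ⇒ K = (5/8, 0)
2. B is the midpoint of KU ⇒ B = (5/16, 1/2)
3. G lies on line EK with EG:GK = 4:1 ⇒ G = (1/2, 0)
2·[JBG] = 1/4, 2·[UKG] = -1/8
[JBG]:[UKG] = 1/4:-1/8 = -2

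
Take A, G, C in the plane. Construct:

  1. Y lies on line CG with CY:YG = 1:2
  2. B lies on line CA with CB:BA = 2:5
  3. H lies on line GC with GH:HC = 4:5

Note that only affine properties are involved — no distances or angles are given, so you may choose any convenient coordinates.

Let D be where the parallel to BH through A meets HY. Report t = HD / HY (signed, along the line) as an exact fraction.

Choose coordinates A = (0, 0), G = (1, 0), C = (0, 1).
1. Y lies on line CG with CY:YG = 1:2 ⇒ Y = (1/3, 2/3)
2. B lies on line CA with CB:BA = 2:5 ⇒ B = (0, 5/7)
3. H lies on line GC with GH:HC = 4:5 ⇒ H = (5/9, 4/9)
through A parallel to BH: direction (5/9, -17/63); meets HY at D = (35/18, -17/18)
D = H + t·(Y−H) with t = -25/4

t = -25/4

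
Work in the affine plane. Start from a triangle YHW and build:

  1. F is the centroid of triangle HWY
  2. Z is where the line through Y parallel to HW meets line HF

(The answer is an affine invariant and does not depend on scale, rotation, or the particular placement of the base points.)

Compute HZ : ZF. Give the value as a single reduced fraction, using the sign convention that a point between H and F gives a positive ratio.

HZ:ZF = -3/2

Assign Y = (0, 0), H = (1, 0), W = (0, 1) — the answer is frame-independent, so this choice is without loss of generality.
1. F is the centroid of triangle HWY ⇒ F = (1/3, 1/3)
2. Z is where the line through Y parallel to HW meets line HF ⇒ Z = (-1, 1)
Z = H + t·(F−H) with t = 3, so HZ:ZF = t:(1−t) = 3:-2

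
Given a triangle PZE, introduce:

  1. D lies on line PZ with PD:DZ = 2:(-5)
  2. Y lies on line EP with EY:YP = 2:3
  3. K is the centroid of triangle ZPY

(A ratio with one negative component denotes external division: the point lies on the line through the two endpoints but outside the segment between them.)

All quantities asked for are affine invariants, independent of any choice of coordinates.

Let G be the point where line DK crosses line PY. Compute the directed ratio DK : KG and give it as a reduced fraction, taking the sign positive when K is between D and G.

DK:KG = -3

Set P = (0, 0), Z = (1, 0), E = (0, 1); any affine frame gives the same invariant.
1. D lies on line PZ with PD:DZ = 2:(-5) ⇒ D = (-2/3, 0)
2. Y lies on line EP with EY:YP = 2:3 ⇒ Y = (0, 3/5)
3. K is the centroid of triangle ZPY ⇒ K = (1/3, 1/5)
line DK meets PY at G = (0, 2/15)
K = D + t·(G−D) with t = 3/2, so DK:KG = 3/2:-1/2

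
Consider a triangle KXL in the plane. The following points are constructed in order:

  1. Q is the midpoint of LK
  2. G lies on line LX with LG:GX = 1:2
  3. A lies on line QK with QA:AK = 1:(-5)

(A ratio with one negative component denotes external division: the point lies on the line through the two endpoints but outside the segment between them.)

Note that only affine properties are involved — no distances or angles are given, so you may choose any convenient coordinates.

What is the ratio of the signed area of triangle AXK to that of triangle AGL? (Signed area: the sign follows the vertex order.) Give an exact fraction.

Assign K = (0, 0), X = (1, 0), L = (0, 1) — the answer is frame-independent, so this choice is without loss of generality.
1. Q is the midpoint of LK ⇒ Q = (0, 1/2)
2. G lies on line LX with LG:GX = 1:2 ⇒ G = (1/3, 2/3)
3. A lies on line QK with QA:AK = 1:(-5) ⇒ A = (0, 5/8)
2·[AXK] = -5/8, 2·[AGL] = 1/8
[AXK]:[AGL] = -5/8:1/8 = -5

[AXK]:[AGL] = -5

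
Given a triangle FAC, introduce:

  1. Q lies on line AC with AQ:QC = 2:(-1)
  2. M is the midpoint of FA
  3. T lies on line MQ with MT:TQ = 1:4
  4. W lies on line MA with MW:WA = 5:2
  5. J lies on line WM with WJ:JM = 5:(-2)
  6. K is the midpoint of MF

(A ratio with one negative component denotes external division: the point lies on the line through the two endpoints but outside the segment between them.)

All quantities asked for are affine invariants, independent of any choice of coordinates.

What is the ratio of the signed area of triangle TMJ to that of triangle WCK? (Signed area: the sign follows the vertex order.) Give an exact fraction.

Set F = (0, 0), A = (1, 0), C = (0, 1); any affine frame gives the same invariant.
1. Q lies on line AC with AQ:QC = 2:(-1) ⇒ Q = (-1, 2)
2. M is the midpoint of FA ⇒ M = (1/2, 0)
3. T lies on line MQ with MT:TQ = 1:4 ⇒ T = (1/5, 2/5)
4. W lies on line MA with MW:WA = 5:2 ⇒ W = (6/7, 0)
5. J lies on line WM with WJ:JM = 5:(-2) ⇒ J = (11/42, 0)
6. K is the midpoint of MF ⇒ K = (1/4, 0)
2·[TMJ] = -2/21, 2·[WCK] = 17/28
[TMJ]:[WCK] = -2/21:17/28 = -8/51

[TMJ]:[WCK] = -8/51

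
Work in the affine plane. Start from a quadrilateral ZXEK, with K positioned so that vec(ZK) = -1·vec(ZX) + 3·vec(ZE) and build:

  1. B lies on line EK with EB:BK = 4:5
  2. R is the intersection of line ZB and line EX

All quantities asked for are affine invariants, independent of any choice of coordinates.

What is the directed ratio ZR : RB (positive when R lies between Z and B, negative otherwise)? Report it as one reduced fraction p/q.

ZR:RB = 9/4

Choose coordinates Z = (0, 0), X = (1, 0), E = (0, 1), K = (-1, 3).
1. B lies on line EK with EB:BK = 4:5 ⇒ B = (-4/9, 17/9)
2. R is the intersection of line ZB and line EX ⇒ R = (-4/13, 17/13)
R = Z + t·(B−Z) with t = 9/13, so ZR:RB = t:(1−t) = 9/13:4/13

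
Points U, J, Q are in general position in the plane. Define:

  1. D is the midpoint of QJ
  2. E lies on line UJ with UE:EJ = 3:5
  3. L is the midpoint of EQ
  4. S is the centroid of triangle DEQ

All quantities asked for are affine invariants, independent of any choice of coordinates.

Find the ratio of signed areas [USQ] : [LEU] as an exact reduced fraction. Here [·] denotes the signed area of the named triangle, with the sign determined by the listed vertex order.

[USQ]:[LEU] = -14/9

Assign U = (0, 0), J = (1, 0), Q = (0, 1) — the answer is frame-independent, so this choice is without loss of generality.
1. D is the midpoint of QJ ⇒ D = (1/2, 1/2)
2. E lies on line UJ with UE:EJ = 3:5 ⇒ E = (3/8, 0)
3. L is the midpoint of EQ ⇒ L = (3/16, 1/2)
4. S is the centroid of triangle DEQ ⇒ S = (7/24, 1/2)
2·[USQ] = 7/24, 2·[LEU] = -3/16
[USQ]:[LEU] = 7/24:-3/16 = -14/9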